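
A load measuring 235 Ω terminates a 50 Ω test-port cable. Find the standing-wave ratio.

VSWR ≈ 4.7

Γ = (235 − 50)/(235 + 50) = 0.649
VSWR = (1 + 0.649)/(1 − 0.649)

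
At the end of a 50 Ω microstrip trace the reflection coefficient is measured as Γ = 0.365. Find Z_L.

Z_L = Z_0·(1 + Γ)/(1 − Γ) = 50·(1.36)/(0.635)

Z_L ≈ 107 Ω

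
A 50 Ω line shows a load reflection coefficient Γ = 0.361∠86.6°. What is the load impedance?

Z_L ≈ 40 + j33.1 Ω

Z_L = Z_0·(1 + Γ)/(1 − Γ) = 50·(1.02 + j0.36)/(0.979 − j0.36)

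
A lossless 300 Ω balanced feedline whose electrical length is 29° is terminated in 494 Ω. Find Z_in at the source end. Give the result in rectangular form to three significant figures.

tan(βl) = tan(29°) = 0.554
Z_in = Z_0·(Z_L + jZ_0·tanβl)/(Z_0 + jZ_L·tanβl)
     = 300·(494 + j166)/(300 + j274)

Z_in ≈ 352 − j155 Ω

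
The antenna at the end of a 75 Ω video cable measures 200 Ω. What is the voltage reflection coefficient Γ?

Γ = 0.455

Γ = (Z_L − Z_0)/(Z_L + Z_0) = (200 − 75)/(200 + 75) = 125/275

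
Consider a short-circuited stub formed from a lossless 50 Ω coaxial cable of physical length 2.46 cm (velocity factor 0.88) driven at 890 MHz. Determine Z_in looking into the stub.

Z_in ≈ +j28.7 Ω

λ = v/f = 0.88·c / 890 MHz = 0.297 m
βl = 2π·l/λ = 2π × 0.0829 = 29.9°
tan(βl) = 0.574
For a short-circuited stub, Z_in = jZ_0·tan(βl)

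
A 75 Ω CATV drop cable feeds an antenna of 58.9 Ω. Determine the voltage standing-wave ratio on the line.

VSWR ≈ 1.27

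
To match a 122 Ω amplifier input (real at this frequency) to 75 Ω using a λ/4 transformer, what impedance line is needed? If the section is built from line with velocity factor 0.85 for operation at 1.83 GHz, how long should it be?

Z_qwt = √(Z_0·R_L) = √(75 × 122) = √9150
λ = 0.85·c/f = 0.139 m, so l = λ/4 = 0.0348 m

Z_qwt ≈ 95.7 Ω; length ≈ 3.48 cm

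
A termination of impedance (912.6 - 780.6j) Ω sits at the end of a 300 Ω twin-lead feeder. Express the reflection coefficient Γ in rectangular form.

Γ ≈ 0.65 − j0.225

Γ = (Z_L − Z_0)/(Z_L + Z_0) = (612.6 − j780.6)/(1213 − j780.6)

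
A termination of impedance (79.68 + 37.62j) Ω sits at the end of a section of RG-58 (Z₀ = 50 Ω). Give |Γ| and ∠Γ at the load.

Γ = (Z_L − Z_0)/(Z_L + Z_0) = (29.68 + j37.62)/(129.7 + j37.62)
|Γ| = 47.9/135 = 0.355

Γ ≈ 0.355 ∠ 35.6°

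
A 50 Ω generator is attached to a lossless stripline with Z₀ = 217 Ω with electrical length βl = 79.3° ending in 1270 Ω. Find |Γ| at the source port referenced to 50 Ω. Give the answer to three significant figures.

|Γ| ≈ 0.428

tan(βl) = 5.29
Z_in = Z_0·(Z_L + jZ_0·tanβl)/(Z_0 + jZ_L·tanβl) = 38.4 − j39.8 Ω
Γ_s = (Z_in − Z_s)/(Z_in + Z_s) = (-11.6 − j39.8)/(88.4 − j39.8), |Γ_s| = 0.428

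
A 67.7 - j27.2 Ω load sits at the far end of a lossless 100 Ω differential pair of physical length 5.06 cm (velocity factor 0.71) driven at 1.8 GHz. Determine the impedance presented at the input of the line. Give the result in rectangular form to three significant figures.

λ = v/f = 0.71·c / 1.8 GHz = 0.118 m
βl = 2π·l/λ = 2π × 0.428 = 154°
tan(βl) = tan(154°) = -0.489
Z_in = Z_0·(Z_L + jZ_0·tanβl)/(Z_0 + jZ_L·tanβl)
     = 100·(67.7 − j76.1)/(86.7 − j33.1)

Z_in ≈ 97.4 − j50.6 Ω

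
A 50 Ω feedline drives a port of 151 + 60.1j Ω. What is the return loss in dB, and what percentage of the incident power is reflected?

RL ≈ 5.03 dB; 31.4% of incident power reflected

Γ = (101 + j60.1)/(201 + j60.1), |Γ| = 0.56
RL = −20·log₁₀(0.56) = 5.03 dB
P_refl/P_inc = |Γ|² = 0.314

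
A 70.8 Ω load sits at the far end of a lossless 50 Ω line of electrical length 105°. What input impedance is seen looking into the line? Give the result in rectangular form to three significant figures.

Z_in ≈ 36.5 + j6.48 Ω

tan(βl) = tan(105°) = -3.73
Z_in = Z_0·(Z_L + jZ_0·tanβl)/(Z_0 + jZ_L·tanβl)
     = 50·(70.8 − j187)/(50 − j264)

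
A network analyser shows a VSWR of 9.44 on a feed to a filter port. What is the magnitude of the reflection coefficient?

|Γ| = (S − 1)/(S + 1) = (9.44 − 1)/(9.44 + 1) = 8.44/10.4

|Γ| ≈ 0.808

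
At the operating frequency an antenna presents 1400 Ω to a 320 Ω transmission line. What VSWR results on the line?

VSWR ≈ 4.38

For a purely resistive load, VSWR = R_L/Z_0 or Z_0/R_L (whichever > 1) = 1400/320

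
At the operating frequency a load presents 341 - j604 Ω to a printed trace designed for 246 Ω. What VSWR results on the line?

VSWR ≈ 6.3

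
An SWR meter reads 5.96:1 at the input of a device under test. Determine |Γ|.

|Γ| ≈ 0.713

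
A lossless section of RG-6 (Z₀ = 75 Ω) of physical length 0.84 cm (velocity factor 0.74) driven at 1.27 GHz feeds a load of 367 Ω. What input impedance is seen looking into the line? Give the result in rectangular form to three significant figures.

Z_in ≈ 121 − j161 Ω

λ = v/f = 0.74·c / 1.27 GHz = 0.175 m
βl = 2π·l/λ = 2π × 0.0481 = 17.3°
tan(βl) = tan(17.3°) = 0.311
Z_in = Z_0·(Z_L + jZ_0·tanβl)/(Z_0 + jZ_L·tanβl)
     = 75·(367 + j23.4)/(75 + j114)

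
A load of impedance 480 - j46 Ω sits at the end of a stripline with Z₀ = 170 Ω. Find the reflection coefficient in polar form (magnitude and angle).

Γ ≈ 0.481 ∠ -4.39°

Γ = (Z_L − Z_0)/(Z_L + Z_0) = (310 − j46)/(650 − j46)
|Γ| = 313/652 = 0.481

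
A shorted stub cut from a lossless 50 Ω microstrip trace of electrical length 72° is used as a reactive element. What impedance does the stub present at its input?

tan(βl) = 3.08
For a shorted stub, Z_in = jZ_0·tan(βl)

Z_in ≈ +j154 Ω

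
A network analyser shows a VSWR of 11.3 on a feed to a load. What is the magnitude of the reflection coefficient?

|Γ| ≈ 0.837

|Γ| = (S − 1)/(S + 1) = (11.3 − 1)/(11.3 + 1) = 10.3/12.3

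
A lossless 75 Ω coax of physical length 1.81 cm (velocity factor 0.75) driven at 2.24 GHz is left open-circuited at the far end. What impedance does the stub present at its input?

Z_in ≈ −j35.2 Ω

λ = v/f = 0.75·c / 2.24 GHz = 0.1 m
βl = 2π·l/λ = 2π × 0.18 = 64.9°
tan(βl) = 2.13
For an open-circuited stub, Z_in = −jZ_0·cot(βl) = −jZ_0/tan(βl)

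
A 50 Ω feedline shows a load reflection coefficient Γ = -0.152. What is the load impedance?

Z_L = Z_0·(1 + Γ)/(1 − Γ) = 50·(0.848)/(1.15)

Z_L ≈ 36.8 Ω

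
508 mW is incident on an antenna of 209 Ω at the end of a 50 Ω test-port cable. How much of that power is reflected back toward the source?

Γ = (209 − 50)/(209 + 50) = 0.614
|Γ|² = 0.377
P_refl = |Γ|²·P_inc = 191 mW, P_del = (1 − |Γ|²)·P_inc = 317 mW

P_reflected ≈ 191 mW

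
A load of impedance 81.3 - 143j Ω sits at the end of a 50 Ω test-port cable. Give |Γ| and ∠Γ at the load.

Γ ≈ 0.754 ∠ -30.2°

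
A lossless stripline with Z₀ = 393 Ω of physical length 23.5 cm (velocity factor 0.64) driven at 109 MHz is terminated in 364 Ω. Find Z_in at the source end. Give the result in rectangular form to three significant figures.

Z_in ≈ 395 + j30.1 Ω

λ = v/f = 0.64·c / 109 MHz = 1.76 m
βl = 2π·l/λ = 2π × 0.133 = 48°
tan(βl) = tan(48°) = 1.11
Z_in = Z_0·(Z_L + jZ_0·tanβl)/(Z_0 + jZ_L·tanβl)
     = 393·(364 + j437)/(393 + j405)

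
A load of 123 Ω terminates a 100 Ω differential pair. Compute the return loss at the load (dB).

Γ = (123 − 100)/(123 + 100) = 0.103
RL = −20·log₁₀|Γ| = −20·log₁₀(0.103)

RL ≈ 19.7 dB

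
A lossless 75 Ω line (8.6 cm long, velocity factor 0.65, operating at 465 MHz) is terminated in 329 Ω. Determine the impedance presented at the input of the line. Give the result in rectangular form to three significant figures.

Z_in ≈ 18.5 − j20.5 Ω

λ = v/f = 0.65·c / 465 MHz = 0.419 m
βl = 2π·l/λ = 2π × 0.205 = 73.8°
tan(βl) = tan(73.8°) = 3.45
Z_in = Z_0·(Z_L + jZ_0·tanβl)/(Z_0 + jZ_L·tanβl)
     = 75·(329 + j259)/(75 + j1130)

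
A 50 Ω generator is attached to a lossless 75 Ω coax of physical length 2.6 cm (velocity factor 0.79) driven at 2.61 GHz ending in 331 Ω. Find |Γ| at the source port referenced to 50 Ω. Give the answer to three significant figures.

λ = v/f = 0.79·c / 2.61 GHz = 0.0908 m
βl = 2π·l/λ = 2π × 0.286 = 103°
tan(βl) = -4.3
Z_in = Z_0·(Z_L + jZ_0·tanβl)/(Z_0 + jZ_L·tanβl) = 17.9 + j16.5 Ω
Γ_s = (Z_in − Z_s)/(Z_in + Z_s) = (-32.1 + j16.5)/(67.9 + j16.5), |Γ_s| = 0.517

|Γ| ≈ 0.517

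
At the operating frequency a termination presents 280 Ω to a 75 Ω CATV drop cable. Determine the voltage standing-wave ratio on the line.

For a purely resistive load, VSWR = R_L/Z_0 or Z_0/R_L (whichever > 1) = 280/75

VSWR ≈ 3.73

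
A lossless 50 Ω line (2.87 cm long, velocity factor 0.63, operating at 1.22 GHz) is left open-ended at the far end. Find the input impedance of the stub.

λ = v/f = 0.63·c / 1.22 GHz = 0.155 m
βl = 2π·l/λ = 2π × 0.185 = 66.7°
tan(βl) = 2.32
For an open-ended stub, Z_in = −jZ_0·cot(βl) = −jZ_0/tan(βl)

Z_in ≈ −j21.5 Ω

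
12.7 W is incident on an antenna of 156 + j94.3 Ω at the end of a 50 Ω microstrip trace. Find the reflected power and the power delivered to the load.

P_reflected ≈ 4.98 W; P_delivered ≈ 7.72 W

|Γ| = |(106 + j94.3)/(206 + j94.3)| = 0.626
|Γ|² = 0.392
P_refl = |Γ|²·P_inc = 4.98 W, P_del = (1 − |Γ|²)·P_inc = 7.72 W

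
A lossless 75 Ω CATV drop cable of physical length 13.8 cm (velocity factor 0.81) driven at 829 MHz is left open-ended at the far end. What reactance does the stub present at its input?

λ = v/f = 0.81·c / 829 MHz = 0.293 m
βl = 2π·l/λ = 2π × 0.471 = 169°
tan(βl) = -0.186
For an open-ended stub, Z_in = −jZ_0·cot(βl) = −jZ_0/tan(βl)

X_in ≈ 404 Ω (inductive)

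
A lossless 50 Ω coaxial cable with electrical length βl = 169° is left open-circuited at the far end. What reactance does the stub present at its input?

X_in ≈ 257 Ω (inductive)

tan(βl) = -0.194
For an open-circuited stub, Z_in = −jZ_0·cot(βl) = −jZ_0/tan(βl)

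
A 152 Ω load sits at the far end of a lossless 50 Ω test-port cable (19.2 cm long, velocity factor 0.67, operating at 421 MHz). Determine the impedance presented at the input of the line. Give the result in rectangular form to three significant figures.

λ = v/f = 0.67·c / 421 MHz = 0.477 m
βl = 2π·l/λ = 2π × 0.402 = 145°
tan(βl) = tan(145°) = -0.706
Z_in = Z_0·(Z_L + jZ_0·tanβl)/(Z_0 + jZ_L·tanβl)
     = 50·(152 − j35.3)/(50 − j107)

Z_in ≈ 40.6 + j51.9 Ω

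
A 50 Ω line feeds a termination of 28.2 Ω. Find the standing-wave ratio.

VSWR ≈ 1.77

For a purely resistive load, VSWR = R_L/Z_0 or Z_0/R_L (whichever > 1) = 50/28.2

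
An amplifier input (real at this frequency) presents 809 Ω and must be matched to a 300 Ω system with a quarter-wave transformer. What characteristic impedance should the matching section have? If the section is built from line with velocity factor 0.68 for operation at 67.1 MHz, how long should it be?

Z_qwt ≈ 493 Ω; length ≈ 76 cm

Z_qwt = √(Z_0·R_L) = √(300 × 809) = √242700
λ = 0.68·c/f = 3.04 m, so l = λ/4 = 0.76 m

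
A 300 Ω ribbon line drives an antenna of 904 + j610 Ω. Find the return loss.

RL ≈ 3.93 dB

Γ = (604 + j610)/(1204 + j610), |Γ| = 0.636
RL = −20·log₁₀|Γ| = −20·log₁₀(0.636)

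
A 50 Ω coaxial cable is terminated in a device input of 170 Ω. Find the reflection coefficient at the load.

Γ = 0.545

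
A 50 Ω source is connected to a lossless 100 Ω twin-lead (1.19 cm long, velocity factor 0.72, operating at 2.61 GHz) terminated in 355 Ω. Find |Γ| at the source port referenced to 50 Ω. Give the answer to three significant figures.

λ = v/f = 0.72·c / 2.61 GHz = 0.0828 m
βl = 2π·l/λ = 2π × 0.144 = 51.8°
tan(βl) = 1.27
Z_in = Z_0·(Z_L + jZ_0·tanβl)/(Z_0 + jZ_L·tanβl) = 43.5 − j69.1 Ω
Γ_s = (Z_in − Z_s)/(Z_in + Z_s) = (-6.49 − j69.1)/(93.5 − j69.1), |Γ_s| = 0.597

|Γ| ≈ 0.597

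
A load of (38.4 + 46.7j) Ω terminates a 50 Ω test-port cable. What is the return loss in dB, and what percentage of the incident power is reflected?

Γ = (-11.6 + j46.7)/(88.4 + j46.7), |Γ| = 0.481
RL = −20·log₁₀(0.481) = 6.35 dB
P_refl/P_inc = |Γ|² = 0.232

RL ≈ 6.35 dB; 23.2% of incident power reflected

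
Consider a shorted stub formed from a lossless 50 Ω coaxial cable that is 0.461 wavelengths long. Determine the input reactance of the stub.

X_in ≈ -12.5 Ω (capacitive)

βl = 2π × 0.461 = 166°
tan(βl) = -0.25
For a shorted stub, Z_in = jZ_0·tan(βl)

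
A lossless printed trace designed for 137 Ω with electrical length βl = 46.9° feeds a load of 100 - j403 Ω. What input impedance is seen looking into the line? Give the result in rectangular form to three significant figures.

tan(βl) = tan(46.9°) = 1.07
Z_in = Z_0·(Z_L + jZ_0·tanβl)/(Z_0 + jZ_L·tanβl)
     = 137·(100 − j257)/(568 + j107)

Z_in ≈ 12 − j64.2 Ω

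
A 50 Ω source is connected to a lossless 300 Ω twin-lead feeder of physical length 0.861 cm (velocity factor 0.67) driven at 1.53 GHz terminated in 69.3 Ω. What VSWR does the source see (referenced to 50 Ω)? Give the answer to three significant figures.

VSWR ≈ 5.76

λ = v/f = 0.67·c / 1.53 GHz = 0.131 m
βl = 2π·l/λ = 2π × 0.0655 = 23.6°
tan(βl) = 0.437
Z_in = Z_0·(Z_L + jZ_0·tanβl)/(Z_0 + jZ_L·tanβl) = 81.7 + j123 Ω
Γ_s = (Z_in − Z_s)/(Z_in + Z_s) = (31.7 + j123)/(132 + j123), |Γ_s| = 0.704
VSWR = (1 + |Γ_s|)/(1 − |Γ_s|)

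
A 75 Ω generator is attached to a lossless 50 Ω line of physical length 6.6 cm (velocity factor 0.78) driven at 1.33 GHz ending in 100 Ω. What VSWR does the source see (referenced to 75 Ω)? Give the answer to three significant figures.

VSWR ≈ 2.27

λ = v/f = 0.78·c / 1.33 GHz = 0.176 m
βl = 2π·l/λ = 2π × 0.375 = 135°
tan(βl) = -0.998
Z_in = Z_0·(Z_L + jZ_0·tanβl)/(Z_0 + jZ_L·tanβl) = 40 + j30 Ω
Γ_s = (Z_in − Z_s)/(Z_in + Z_s) = (-35 + j30)/(115 + j30), |Γ_s| = 0.388
VSWR = (1 + |Γ_s|)/(1 − |Γ_s|)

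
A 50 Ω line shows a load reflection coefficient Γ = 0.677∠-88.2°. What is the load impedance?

Z_L ≈ 19.1 − j47.8 Ω

Z_L = Z_0·(1 + Γ)/(1 − Γ) = 50·(1.02 − j0.677)/(0.979 + j0.677)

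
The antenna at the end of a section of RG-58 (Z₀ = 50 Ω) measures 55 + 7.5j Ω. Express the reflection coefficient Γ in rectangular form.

Γ ≈ 0.0525 + j0.0677

Γ = (Z_L − Z_0)/(Z_L + Z_0) = (5 + j7.5)/(105 + j7.5)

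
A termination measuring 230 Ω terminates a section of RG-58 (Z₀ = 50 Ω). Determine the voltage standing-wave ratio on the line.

VSWR ≈ 4.6

Γ = (230 − 50)/(230 + 50) = 0.643
VSWR = (1 + 0.643)/(1 − 0.643)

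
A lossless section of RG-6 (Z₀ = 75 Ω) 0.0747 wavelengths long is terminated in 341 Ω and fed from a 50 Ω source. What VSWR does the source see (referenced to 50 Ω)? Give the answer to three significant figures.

βl = 2π × 0.0747 = 26.9°
tan(βl) = 0.507
Z_in = Z_0·(Z_L + jZ_0·tanβl)/(Z_0 + jZ_L·tanβl) = 67.9 − j118 Ω
Γ_s = (Z_in − Z_s)/(Z_in + Z_s) = (17.9 − j118)/(118 − j118), |Γ_s| = 0.717
VSWR = (1 + |Γ_s|)/(1 − |Γ_s|)

VSWR ≈ 6.06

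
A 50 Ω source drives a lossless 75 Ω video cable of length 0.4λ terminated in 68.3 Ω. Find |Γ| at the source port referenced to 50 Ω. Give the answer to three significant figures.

βl = 2π × 0.4 = 144°
tan(βl) = -0.727
Z_in = Z_0·(Z_L + jZ_0·tanβl)/(Z_0 + jZ_L·tanβl) = 72.6 − j6.47 Ω
Γ_s = (Z_in − Z_s)/(Z_in + Z_s) = (22.6 − j6.47)/(123 − j6.47), |Γ_s| = 0.191

|Γ| ≈ 0.191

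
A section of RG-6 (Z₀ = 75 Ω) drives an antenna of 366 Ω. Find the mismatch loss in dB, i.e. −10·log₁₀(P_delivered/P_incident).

Γ = (366 − 75)/(366 + 75) = 0.66
|Γ|² = 0.435, so P_del/P_inc = 1 − |Γ|² = 0.565
ML = −10·log₁₀(1 − |Γ|²)

mismatch loss ≈ 2.48 dB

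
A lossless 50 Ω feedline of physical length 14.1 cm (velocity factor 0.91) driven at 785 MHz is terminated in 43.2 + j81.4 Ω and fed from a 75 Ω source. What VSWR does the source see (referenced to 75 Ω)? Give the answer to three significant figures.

λ = v/f = 0.91·c / 785 MHz = 0.348 m
βl = 2π·l/λ = 2π × 0.405 = 146°
tan(βl) = -0.676
Z_in = Z_0·(Z_L + jZ_0·tanβl)/(Z_0 + jZ_L·tanβl) = 13.2 + j26.4 Ω
Γ_s = (Z_in − Z_s)/(Z_in + Z_s) = (-61.8 + j26.4)/(88.2 + j26.4), |Γ_s| = 0.729
VSWR = (1 + |Γ_s|)/(1 − |Γ_s|)

VSWR ≈ 6.38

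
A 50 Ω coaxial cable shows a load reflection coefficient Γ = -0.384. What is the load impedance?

Z_L ≈ 22.3 Ω

Z_L = Z_0·(1 + Γ)/(1 − Γ) = 50·(0.616)/(1.38)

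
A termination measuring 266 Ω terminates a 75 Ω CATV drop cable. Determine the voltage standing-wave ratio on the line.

Γ = (266 − 75)/(266 + 75) = 0.56
VSWR = (1 + 0.56)/(1 − 0.56)

VSWR ≈ 3.55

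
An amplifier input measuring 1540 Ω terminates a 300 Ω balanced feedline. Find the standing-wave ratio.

VSWR ≈ 5.13

For a purely resistive load, VSWR = R_L/Z_0 or Z_0/R_L (whichever > 1) = 1540/300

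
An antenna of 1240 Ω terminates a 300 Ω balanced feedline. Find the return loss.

RL ≈ 4.29 dB

Γ = (1240 − 300)/(1240 + 300) = 0.61
RL = −20·log₁₀|Γ| = −20·log₁₀(0.61)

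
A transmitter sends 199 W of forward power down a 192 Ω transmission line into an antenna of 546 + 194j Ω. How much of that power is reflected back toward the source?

P_reflected ≈ 55.7 W

|Γ| = |(354 + j194)/(738 + j194)| = 0.529
|Γ|² = 0.28
P_refl = |Γ|²·P_inc = 55.7 W, P_del = (1 − |Γ|²)·P_inc = 143 W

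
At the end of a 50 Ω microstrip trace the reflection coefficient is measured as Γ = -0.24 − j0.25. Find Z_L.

Z_L = Z_0·(1 + Γ)/(1 − Γ) = 50·(0.76 − j0.25)/(1.24 + j0.25)

Z_L ≈ 27.5 − j15.6 Ω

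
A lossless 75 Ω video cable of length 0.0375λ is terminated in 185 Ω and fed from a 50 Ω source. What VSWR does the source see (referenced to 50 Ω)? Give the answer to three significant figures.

VSWR ≈ 3.6

βl = 2π × 0.0375 = 13.5°
tan(βl) = 0.24
Z_in = Z_0·(Z_L + jZ_0·tanβl)/(Z_0 + jZ_L·tanβl) = 145 − j67.8 Ω
Γ_s = (Z_in − Z_s)/(Z_in + Z_s) = (94.9 − j67.8)/(195 − j67.8), |Γ_s| = 0.565
VSWR = (1 + |Γ_s|)/(1 − |Γ_s|)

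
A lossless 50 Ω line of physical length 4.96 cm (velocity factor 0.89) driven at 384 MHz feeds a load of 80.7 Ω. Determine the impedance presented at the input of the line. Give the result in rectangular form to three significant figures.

Z_in ≈ 62 − j24.1 Ω

λ = v/f = 0.89·c / 384 MHz = 0.695 m
βl = 2π·l/λ = 2π × 0.0713 = 25.7°
tan(βl) = tan(25.7°) = 0.481
Z_in = Z_0·(Z_L + jZ_0·tanβl)/(Z_0 + jZ_L·tanβl)
     = 50·(80.7 + j24)/(50 + j38.8)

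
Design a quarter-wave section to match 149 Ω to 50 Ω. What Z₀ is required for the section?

Z_qwt ≈ 86.3 Ω

Z_qwt = √(Z_0·R_L) = √(50 × 149) = √7450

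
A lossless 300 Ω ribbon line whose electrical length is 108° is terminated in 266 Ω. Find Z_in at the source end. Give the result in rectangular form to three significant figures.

Z_in ≈ 330 − j23.4 Ω

tan(βl) = tan(108°) = -3.08
Z_in = Z_0·(Z_L + jZ_0·tanβl)/(Z_0 + jZ_L·tanβl)
     = 300·(266 − j923)/(300 − j819)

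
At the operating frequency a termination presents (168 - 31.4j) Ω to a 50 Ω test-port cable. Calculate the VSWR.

VSWR ≈ 3.49

Γ = (Z_L − Z_0)/(Z_L + Z_0) = (118 − j31.4)/(218 − j31.4)
|Γ| = 122/220 = 0.554
VSWR = (1 + |Γ|)/(1 − |Γ|) = 1.55/0.446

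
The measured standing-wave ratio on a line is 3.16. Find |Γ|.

|Γ| ≈ 0.519

|Γ| = (S − 1)/(S + 1) = (3.16 − 1)/(3.16 + 1) = 2.16/4.16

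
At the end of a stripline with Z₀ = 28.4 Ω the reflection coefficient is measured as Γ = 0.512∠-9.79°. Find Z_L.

Z_L ≈ 82.8 − j19.5 Ω

Z_L = Z_0·(1 + Γ)/(1 − Γ) = 28.4·(1.5 − j0.0871)/(0.495 + j0.0871)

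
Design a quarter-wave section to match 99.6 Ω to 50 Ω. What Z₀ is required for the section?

Z_qwt = √(Z_0·R_L) = √(50 × 99.6) = √4980

Z_qwt ≈ 70.6 Ω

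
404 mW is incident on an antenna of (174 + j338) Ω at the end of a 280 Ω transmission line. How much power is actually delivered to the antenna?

P_delivered ≈ 246 mW

|Γ| = |(-106 + j338)/(454 + j338)| = 0.626
|Γ|² = 0.392
P_refl = |Γ|²·P_inc = 158 mW, P_del = (1 − |Γ|²)·P_inc = 246 mW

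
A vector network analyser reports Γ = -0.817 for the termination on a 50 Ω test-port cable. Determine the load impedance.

Z_L ≈ 5.04 Ω

Z_L = Z_0·(1 + Γ)/(1 − Γ) = 50·(0.183)/(1.82)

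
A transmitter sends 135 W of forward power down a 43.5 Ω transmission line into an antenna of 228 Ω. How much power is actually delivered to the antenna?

P_delivered ≈ 72.7 W

Γ = (228 − 43.5)/(228 + 43.5) = 0.68
|Γ|² = 0.462
P_refl = |Γ|²·P_inc = 62.3 W, P_del = (1 − |Γ|²)·P_inc = 72.7 W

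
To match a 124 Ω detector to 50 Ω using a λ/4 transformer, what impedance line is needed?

Z_qwt ≈ 78.7 Ω

Z_qwt = √(Z_0·R_L) = √(50 × 124) = √6200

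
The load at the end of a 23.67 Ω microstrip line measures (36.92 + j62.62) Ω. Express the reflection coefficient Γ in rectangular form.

Γ ≈ 0.622 + j0.39

Γ = (Z_L − Z_0)/(Z_L + Z_0) = (13.25 + j62.62)/(60.59 + j62.62)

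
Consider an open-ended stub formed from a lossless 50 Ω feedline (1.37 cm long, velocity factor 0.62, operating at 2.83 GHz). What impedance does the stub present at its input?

λ = v/f = 0.62·c / 2.83 GHz = 0.0657 m
βl = 2π·l/λ = 2π × 0.208 = 75°
tan(βl) = 3.74
For an open-ended stub, Z_in = −jZ_0·cot(βl) = −jZ_0/tan(βl)

Z_in ≈ −j13.4 Ω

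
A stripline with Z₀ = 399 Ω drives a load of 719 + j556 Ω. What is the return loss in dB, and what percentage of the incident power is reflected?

RL ≈ 5.78 dB; 26.4% of incident power reflected

Γ = (320 + j556)/(1118 + j556), |Γ| = 0.514
RL = −20·log₁₀(0.514) = 5.78 dB
P_refl/P_inc = |Γ|² = 0.264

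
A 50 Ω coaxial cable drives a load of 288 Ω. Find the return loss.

Γ = (288 − 50)/(288 + 50) = 0.704
RL = −20·log₁₀|Γ| = −20·log₁₀(0.704)

RL ≈ 3.05 dB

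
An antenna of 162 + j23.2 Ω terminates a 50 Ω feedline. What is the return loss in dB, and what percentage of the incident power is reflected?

RL ≈ 5.41 dB; 28.8% of incident power reflected

Γ = (112 + j23.2)/(212 + j23.2), |Γ| = 0.536
RL = −20·log₁₀(0.536) = 5.41 dB
P_refl/P_inc = |Γ|² = 0.288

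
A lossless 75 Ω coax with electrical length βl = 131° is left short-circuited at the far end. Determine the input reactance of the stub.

tan(βl) = -1.15
For a short-circuited stub, Z_in = jZ_0·tan(βl)

X_in ≈ -86.3 Ω (capacitive)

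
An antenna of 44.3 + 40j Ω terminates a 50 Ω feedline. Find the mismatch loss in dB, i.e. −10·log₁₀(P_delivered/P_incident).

mismatch loss ≈ 0.734 dB

Γ = (-5.7 + j40)/(94.3 + j40), |Γ| = 0.394
|Γ|² = 0.156, so P_del/P_inc = 1 − |Γ|² = 0.844
ML = −10·log₁₀(1 − |Γ|²)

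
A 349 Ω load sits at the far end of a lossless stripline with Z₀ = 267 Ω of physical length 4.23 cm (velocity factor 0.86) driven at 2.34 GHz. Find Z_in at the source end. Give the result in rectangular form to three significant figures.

λ = v/f = 0.86·c / 2.34 GHz = 0.11 m
βl = 2π·l/λ = 2π × 0.384 = 138°
tan(βl) = tan(138°) = -0.897
Z_in = Z_0·(Z_L + jZ_0·tanβl)/(Z_0 + jZ_L·tanβl)
     = 267·(349 − j239)/(267 − j313)

Z_in ≈ 265 + j71.5 Ω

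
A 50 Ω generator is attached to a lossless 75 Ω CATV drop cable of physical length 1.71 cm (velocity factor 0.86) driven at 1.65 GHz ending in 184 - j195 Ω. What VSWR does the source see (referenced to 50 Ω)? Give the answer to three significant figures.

VSWR ≈ 5.42

λ = v/f = 0.86·c / 1.65 GHz = 0.156 m
βl = 2π·l/λ = 2π × 0.109 = 39.4°
tan(βl) = 0.821
Z_in = Z_0·(Z_L + jZ_0·tanβl)/(Z_0 + jZ_L·tanβl) = 22.2 − j56.9 Ω
Γ_s = (Z_in − Z_s)/(Z_in + Z_s) = (-27.8 − j56.9)/(72.2 − j56.9), |Γ_s| = 0.689
VSWR = (1 + |Γ_s|)/(1 − |Γ_s|)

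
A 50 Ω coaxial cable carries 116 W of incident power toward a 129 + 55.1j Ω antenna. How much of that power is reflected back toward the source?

|Γ| = |(79 + j55.1)/(179 + j55.1)| = 0.514
|Γ|² = 0.264
P_refl = |Γ|²·P_inc = 30.7 W, P_del = (1 − |Γ|²)·P_inc = 85.3 W

P_reflected ≈ 30.7 W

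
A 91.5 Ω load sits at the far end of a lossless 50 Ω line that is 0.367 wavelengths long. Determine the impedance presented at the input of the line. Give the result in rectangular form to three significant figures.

βl = 2π × 0.367 = 132°
tan(βl) = tan(132°) = -1.11
Z_in = Z_0·(Z_L + jZ_0·tanβl)/(Z_0 + jZ_L·tanβl)
     = 50·(91.5 − j55.3)/(50 − j101)

Z_in ≈ 39.9 + j25.5 Ω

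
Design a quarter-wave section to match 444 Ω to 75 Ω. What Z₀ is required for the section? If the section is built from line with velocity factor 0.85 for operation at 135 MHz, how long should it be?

Z_qwt = √(Z_0·R_L) = √(75 × 444) = √33300
λ = 0.85·c/f = 1.89 m, so l = λ/4 = 0.472 m

Z_qwt ≈ 182 Ω; length ≈ 47.2 cm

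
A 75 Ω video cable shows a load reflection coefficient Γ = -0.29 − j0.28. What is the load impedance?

Z_L ≈ 36 − j24.1 Ω

Z_L = Z_0·(1 + Γ)/(1 − Γ) = 75·(0.71 − j0.28)/(1.29 + j0.28)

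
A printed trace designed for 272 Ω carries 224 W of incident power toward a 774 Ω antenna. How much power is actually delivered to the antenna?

Γ = (774 − 272)/(774 + 272) = 0.48
|Γ|² = 0.23
P_refl = |Γ|²·P_inc = 51.6 W, P_del = (1 − |Γ|²)·P_inc = 172 W

P_delivered ≈ 172 W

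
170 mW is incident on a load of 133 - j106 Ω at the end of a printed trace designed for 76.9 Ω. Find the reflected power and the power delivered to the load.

P_reflected ≈ 44.2 mW; P_delivered ≈ 126 mW

|Γ| = |(56.1 − j106)/(209.9 − j106)| = 0.51
|Γ|² = 0.26
P_refl = |Γ|²·P_inc = 44.2 mW, P_del = (1 − |Γ|²)·P_inc = 126 mW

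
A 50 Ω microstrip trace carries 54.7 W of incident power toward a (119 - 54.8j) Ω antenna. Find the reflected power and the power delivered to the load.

P_reflected ≈ 13.5 W; P_delivered ≈ 41.2 W

|Γ| = |(69 − j54.8)/(169 − j54.8)| = 0.496
|Γ|² = 0.246
P_refl = |Γ|²·P_inc = 13.5 W, P_del = (1 − |Γ|²)·P_inc = 41.2 W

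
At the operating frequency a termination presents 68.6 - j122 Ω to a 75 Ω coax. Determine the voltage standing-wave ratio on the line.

VSWR ≈ 4.69

Γ = (Z_L − Z_0)/(Z_L + Z_0) = (-6.4 − j122)/(143.6 − j122)
|Γ| = 122/188 = 0.648
VSWR = (1 + |Γ|)/(1 − |Γ|) = 1.65/0.352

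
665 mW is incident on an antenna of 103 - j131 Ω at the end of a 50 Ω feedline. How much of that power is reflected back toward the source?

P_reflected ≈ 327 mW

|Γ| = |(53 − j131)/(153 − j131)| = 0.702
|Γ|² = 0.492
P_refl = |Γ|²·P_inc = 327 mW, P_del = (1 − |Γ|²)·P_inc = 338 mW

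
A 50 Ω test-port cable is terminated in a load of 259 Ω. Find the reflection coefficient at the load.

Γ = 0.676

Γ = (Z_L − Z_0)/(Z_L + Z_0) = (259 − 50)/(259 + 50) = 209/309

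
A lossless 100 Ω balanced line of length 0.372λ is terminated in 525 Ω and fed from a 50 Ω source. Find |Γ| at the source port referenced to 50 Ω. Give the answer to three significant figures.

|Γ| ≈ 0.733

βl = 2π × 0.372 = 134°
tan(βl) = -1.04
Z_in = Z_0·(Z_L + jZ_0·tanβl)/(Z_0 + jZ_L·tanβl) = 35.5 + j89.8 Ω
Γ_s = (Z_in − Z_s)/(Z_in + Z_s) = (-14.5 + j89.8)/(85.5 + j89.8), |Γ_s| = 0.733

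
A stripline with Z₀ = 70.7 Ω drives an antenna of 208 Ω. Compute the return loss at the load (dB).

RL ≈ 6.15 dB

Γ = (208 − 70.7)/(208 + 70.7) = 0.493
RL = −20·log₁₀|Γ| = −20·log₁₀(0.493)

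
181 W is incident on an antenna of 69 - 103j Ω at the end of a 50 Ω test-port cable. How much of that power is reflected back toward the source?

|Γ| = |(19 − j103)/(119 − j103)| = 0.665
|Γ|² = 0.443
P_refl = |Γ|²·P_inc = 80.2 W, P_del = (1 − |Γ|²)·P_inc = 101 W

P_reflected ≈ 80.2 W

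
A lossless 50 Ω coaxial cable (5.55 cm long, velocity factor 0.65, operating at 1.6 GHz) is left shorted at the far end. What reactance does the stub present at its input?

λ = v/f = 0.65·c / 1.6 GHz = 0.122 m
βl = 2π·l/λ = 2π × 0.455 = 164°
tan(βl) = -0.288
For a shorted stub, Z_in = jZ_0·tan(βl)

X_in ≈ -14.4 Ω (capacitive)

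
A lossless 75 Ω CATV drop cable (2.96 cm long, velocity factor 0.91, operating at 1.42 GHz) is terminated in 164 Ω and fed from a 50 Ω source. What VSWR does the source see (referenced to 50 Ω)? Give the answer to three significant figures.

λ = v/f = 0.91·c / 1.42 GHz = 0.192 m
βl = 2π·l/λ = 2π × 0.154 = 55.4°
tan(βl) = 1.45
Z_in = Z_0·(Z_L + jZ_0·tanβl)/(Z_0 + jZ_L·tanβl) = 46 − j37.2 Ω
Γ_s = (Z_in − Z_s)/(Z_in + Z_s) = (-3.98 − j37.2)/(96 − j37.2), |Γ_s| = 0.363
VSWR = (1 + |Γ_s|)/(1 − |Γ_s|)

VSWR ≈ 2.14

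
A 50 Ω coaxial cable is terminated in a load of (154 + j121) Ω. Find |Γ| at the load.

|Γ| ≈ 0.673

Γ = (Z_L − Z_0)/(Z_L + Z_0) = (104 + j121)/(204 + j121)
|Γ| = 160/237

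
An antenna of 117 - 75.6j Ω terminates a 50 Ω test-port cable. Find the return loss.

RL ≈ 5.18 dB

Γ = (67 − j75.6)/(167 − j75.6), |Γ| = 0.551
RL = −20·log₁₀|Γ| = −20·log₁₀(0.551)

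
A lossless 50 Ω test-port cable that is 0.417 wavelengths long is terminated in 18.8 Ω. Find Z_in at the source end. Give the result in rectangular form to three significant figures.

Z_in ≈ 23.9 − j23.6 Ω

βl = 2π × 0.417 = 150°
tan(βl) = tan(150°) = -0.575
Z_in = Z_0·(Z_L + jZ_0·tanβl)/(Z_0 + jZ_L·tanβl)
     = 50·(18.8 − j28.7)/(50 − j10.8)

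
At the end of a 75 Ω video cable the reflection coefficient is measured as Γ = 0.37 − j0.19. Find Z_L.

Z_L ≈ 143 − j65.8 Ω

Z_L = Z_0·(1 + Γ)/(1 − Γ) = 75·(1.37 − j0.19)/(0.63 + j0.19)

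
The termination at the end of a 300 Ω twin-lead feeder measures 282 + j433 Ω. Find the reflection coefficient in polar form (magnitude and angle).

Γ = (Z_L − Z_0)/(Z_L + Z_0) = (-18 + j433)/(582 + j433)
|Γ| = 433/725 = 0.597

Γ ≈ 0.597 ∠ 55.7°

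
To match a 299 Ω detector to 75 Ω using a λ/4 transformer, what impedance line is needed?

Z_qwt = √(Z_0·R_L) = √(75 × 299) = √22420

Z_qwt ≈ 150 Ω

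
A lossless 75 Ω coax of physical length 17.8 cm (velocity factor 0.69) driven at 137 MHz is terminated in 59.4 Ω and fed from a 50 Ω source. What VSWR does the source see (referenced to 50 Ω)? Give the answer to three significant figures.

λ = v/f = 0.69·c / 137 MHz = 1.51 m
βl = 2π·l/λ = 2π × 0.118 = 42.4°
tan(βl) = 0.913
Z_in = Z_0·(Z_L + jZ_0·tanβl)/(Z_0 + jZ_L·tanβl) = 71.5 + j16.8 Ω
Γ_s = (Z_in − Z_s)/(Z_in + Z_s) = (21.5 + j16.8)/(122 + j16.8), |Γ_s| = 0.222
VSWR = (1 + |Γ_s|)/(1 − |Γ_s|)

VSWR ≈ 1.57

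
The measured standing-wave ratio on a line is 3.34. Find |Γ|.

|Γ| = (S − 1)/(S + 1) = (3.34 − 1)/(3.34 + 1) = 2.34/4.34

|Γ| ≈ 0.539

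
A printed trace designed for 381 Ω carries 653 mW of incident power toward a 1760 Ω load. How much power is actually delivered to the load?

Γ = (1760 − 381)/(1760 + 381) = 0.644
|Γ|² = 0.415
P_refl = |Γ|²·P_inc = 271 mW, P_del = (1 − |Γ|²)·P_inc = 382 mW

P_delivered ≈ 382 mW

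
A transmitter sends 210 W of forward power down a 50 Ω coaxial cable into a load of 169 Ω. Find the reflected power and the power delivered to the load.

Γ = (169 − 50)/(169 + 50) = 0.543
|Γ|² = 0.295
P_refl = |Γ|²·P_inc = 62 W, P_del = (1 − |Γ|²)·P_inc = 148 W

P_reflected ≈ 62 W; P_delivered ≈ 148 W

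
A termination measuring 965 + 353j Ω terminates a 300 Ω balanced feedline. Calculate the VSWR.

Γ = (Z_L − Z_0)/(Z_L + Z_0) = (665 + j353)/(1265 + j353)
|Γ| = 753/1310 = 0.573
VSWR = (1 + |Γ|)/(1 − |Γ|) = 1.57/0.427

VSWR ≈ 3.69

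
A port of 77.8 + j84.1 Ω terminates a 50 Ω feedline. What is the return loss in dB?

RL ≈ 4.75 dB

Γ = (27.8 + j84.1)/(127.8 + j84.1), |Γ| = 0.579
RL = −20·log₁₀|Γ| = −20·log₁₀(0.579)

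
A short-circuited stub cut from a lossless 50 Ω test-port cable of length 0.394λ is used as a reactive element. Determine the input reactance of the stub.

βl = 2π × 0.394 = 142°
tan(βl) = -0.786
For a short-circuited stub, Z_in = jZ_0·tan(βl)

X_in ≈ -39.3 Ω (capacitive)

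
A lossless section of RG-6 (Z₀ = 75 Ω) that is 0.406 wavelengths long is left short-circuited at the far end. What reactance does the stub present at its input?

βl = 2π × 0.406 = 146°
tan(βl) = -0.67
For a short-circuited stub, Z_in = jZ_0·tan(βl)

X_in ≈ -50.3 Ω (capacitive)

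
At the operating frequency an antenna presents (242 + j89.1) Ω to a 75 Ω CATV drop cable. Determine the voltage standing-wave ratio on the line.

Γ = (Z_L − Z_0)/(Z_L + Z_0) = (167 + j89.1)/(317 + j89.1)
|Γ| = 189/329 = 0.575
VSWR = (1 + |Γ|)/(1 − |Γ|) = 1.57/0.425

VSWR ≈ 3.7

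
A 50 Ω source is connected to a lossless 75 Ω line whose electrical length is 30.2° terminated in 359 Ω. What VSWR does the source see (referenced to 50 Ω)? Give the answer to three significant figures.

VSWR ≈ 6.19

tan(βl) = 0.582
Z_in = Z_0·(Z_L + jZ_0·tanβl)/(Z_0 + jZ_L·tanβl) = 54.9 − j109 Ω
Γ_s = (Z_in − Z_s)/(Z_in + Z_s) = (4.86 − j109)/(105 − j109), |Γ_s| = 0.722
VSWR = (1 + |Γ_s|)/(1 − |Γ_s|)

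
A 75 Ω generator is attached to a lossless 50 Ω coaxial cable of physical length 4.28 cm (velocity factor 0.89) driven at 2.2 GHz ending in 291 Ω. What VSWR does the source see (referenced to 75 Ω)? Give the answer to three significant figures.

VSWR ≈ 7

λ = v/f = 0.89·c / 2.2 GHz = 0.121 m
βl = 2π·l/λ = 2π × 0.353 = 127°
tan(βl) = -1.33
Z_in = Z_0·(Z_L + jZ_0·tanβl)/(Z_0 + jZ_L·tanβl) = 13.2 + j35.9 Ω
Γ_s = (Z_in − Z_s)/(Z_in + Z_s) = (-61.8 + j35.9)/(88.2 + j35.9), |Γ_s| = 0.75
VSWR = (1 + |Γ_s|)/(1 − |Γ_s|)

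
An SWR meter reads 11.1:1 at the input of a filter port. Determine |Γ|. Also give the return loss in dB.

|Γ| ≈ 0.835; return loss ≈ 1.57 dB

|Γ| = (S − 1)/(S + 1) = (11.1 − 1)/(11.1 + 1) = 10.1/12.1
RL = −20·log₁₀|Γ| = −20·log₁₀(0.835)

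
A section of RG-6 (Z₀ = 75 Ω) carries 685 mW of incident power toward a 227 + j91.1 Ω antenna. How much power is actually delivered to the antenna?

|Γ| = |(152 + j91.1)/(302 + j91.1)| = 0.562
|Γ|² = 0.316
P_refl = |Γ|²·P_inc = 216 mW, P_del = (1 − |Γ|²)·P_inc = 469 mW

P_delivered ≈ 469 mW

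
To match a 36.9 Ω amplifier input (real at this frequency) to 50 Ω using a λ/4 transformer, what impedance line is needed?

Z_qwt ≈ 43 Ω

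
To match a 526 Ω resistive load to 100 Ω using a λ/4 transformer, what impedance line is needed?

Z_qwt = √(Z_0·R_L) = √(100 × 526) = √52600

Z_qwt ≈ 229 Ω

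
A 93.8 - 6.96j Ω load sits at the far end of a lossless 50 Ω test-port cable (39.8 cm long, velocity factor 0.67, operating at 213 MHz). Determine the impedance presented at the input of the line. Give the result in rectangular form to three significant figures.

Z_in ≈ 64.7 + j33.8 Ω

λ = v/f = 0.67·c / 213 MHz = 0.944 m
βl = 2π·l/λ = 2π × 0.422 = 152°
tan(βl) = tan(152°) = -0.535
Z_in = Z_0·(Z_L + jZ_0·tanβl)/(Z_0 + jZ_L·tanβl)
     = 50·(93.8 − j33.7)/(46.3 − j50.2)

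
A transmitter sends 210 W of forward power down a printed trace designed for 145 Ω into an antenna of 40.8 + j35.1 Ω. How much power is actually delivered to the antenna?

P_delivered ≈ 139 W

|Γ| = |(-104.2 + j35.1)/(185.8 + j35.1)| = 0.581
|Γ|² = 0.338
P_refl = |Γ|²·P_inc = 71 W, P_del = (1 − |Γ|²)·P_inc = 139 W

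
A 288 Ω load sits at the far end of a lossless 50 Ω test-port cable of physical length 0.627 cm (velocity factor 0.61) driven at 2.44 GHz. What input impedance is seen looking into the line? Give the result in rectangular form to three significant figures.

Z_in ≈ 31.7 − j76.8 Ω

λ = v/f = 0.61·c / 2.44 GHz = 0.075 m
βl = 2π·l/λ = 2π × 0.0836 = 30.1°
tan(βl) = tan(30.1°) = 0.58
Z_in = Z_0·(Z_L + jZ_0·tanβl)/(Z_0 + jZ_L·tanβl)
     = 50·(288 + j29)/(50 + j167)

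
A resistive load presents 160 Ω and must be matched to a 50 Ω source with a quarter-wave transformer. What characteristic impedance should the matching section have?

Z_qwt = √(Z_0·R_L) = √(50 × 160) = √8000

Z_qwt ≈ 89.4 Ω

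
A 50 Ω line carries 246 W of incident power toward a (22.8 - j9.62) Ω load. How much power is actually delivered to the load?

P_delivered ≈ 208 W

|Γ| = |(-27.2 − j9.62)/(72.8 − j9.62)| = 0.393
|Γ|² = 0.154
P_refl = |Γ|²·P_inc = 38 W, P_del = (1 − |Γ|²)·P_inc = 208 W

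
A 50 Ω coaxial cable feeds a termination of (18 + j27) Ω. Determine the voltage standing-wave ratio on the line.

Γ = (Z_L − Z_0)/(Z_L + Z_0) = (-32 + j27)/(68 + j27)
|Γ| = 41.9/73.2 = 0.572
VSWR = (1 + |Γ|)/(1 − |Γ|) = 1.57/0.428

VSWR ≈ 3.68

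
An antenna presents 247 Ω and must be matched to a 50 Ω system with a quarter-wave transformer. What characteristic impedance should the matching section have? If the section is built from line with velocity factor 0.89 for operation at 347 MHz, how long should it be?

Z_qwt ≈ 111 Ω; length ≈ 19.2 cm

Z_qwt = √(Z_0·R_L) = √(50 × 247) = √12350
λ = 0.89·c/f = 0.769 m, so l = λ/4 = 0.192 m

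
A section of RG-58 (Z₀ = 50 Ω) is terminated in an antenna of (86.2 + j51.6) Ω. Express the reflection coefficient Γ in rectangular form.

Γ = (Z_L − Z_0)/(Z_L + Z_0) = (36.2 + j51.6)/(136.2 + j51.6)

Γ ≈ 0.358 + j0.243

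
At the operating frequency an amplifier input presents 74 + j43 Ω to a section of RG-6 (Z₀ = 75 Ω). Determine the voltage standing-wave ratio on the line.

VSWR ≈ 1.77

Γ = (Z_L − Z_0)/(Z_L + Z_0) = (-1 + j43)/(149 + j43)
|Γ| = 43/155 = 0.277
VSWR = (1 + |Γ|)/(1 − |Γ|) = 1.28/0.723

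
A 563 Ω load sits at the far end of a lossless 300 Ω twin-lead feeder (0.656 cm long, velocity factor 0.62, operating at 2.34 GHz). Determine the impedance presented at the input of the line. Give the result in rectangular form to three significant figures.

Z_in ≈ 348 − j201 Ω

λ = v/f = 0.62·c / 2.34 GHz = 0.0795 m
βl = 2π·l/λ = 2π × 0.0825 = 29.7°
tan(βl) = tan(29.7°) = 0.571
Z_in = Z_0·(Z_L + jZ_0·tanβl)/(Z_0 + jZ_L·tanβl)
     = 300·(563 + j171)/(300 + j321)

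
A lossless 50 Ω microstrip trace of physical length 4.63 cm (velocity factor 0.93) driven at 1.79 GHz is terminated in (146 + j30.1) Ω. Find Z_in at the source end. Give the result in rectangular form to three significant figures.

λ = v/f = 0.93·c / 1.79 GHz = 0.156 m
βl = 2π·l/λ = 2π × 0.297 = 107°
tan(βl) = tan(107°) = -3.28
Z_in = Z_0·(Z_L + jZ_0·tanβl)/(Z_0 + jZ_L·tanβl)
     = 50·(146 − j134)/(149 − j479)

Z_in ≈ 17.1 + j9.93 Ω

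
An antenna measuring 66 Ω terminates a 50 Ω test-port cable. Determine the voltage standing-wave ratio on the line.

VSWR ≈ 1.32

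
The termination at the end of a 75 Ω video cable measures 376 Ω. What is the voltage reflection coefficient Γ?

Γ = (Z_L − Z_0)/(Z_L + Z_0) = (376 − 75)/(376 + 75) = 301/451

Γ = 0.667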